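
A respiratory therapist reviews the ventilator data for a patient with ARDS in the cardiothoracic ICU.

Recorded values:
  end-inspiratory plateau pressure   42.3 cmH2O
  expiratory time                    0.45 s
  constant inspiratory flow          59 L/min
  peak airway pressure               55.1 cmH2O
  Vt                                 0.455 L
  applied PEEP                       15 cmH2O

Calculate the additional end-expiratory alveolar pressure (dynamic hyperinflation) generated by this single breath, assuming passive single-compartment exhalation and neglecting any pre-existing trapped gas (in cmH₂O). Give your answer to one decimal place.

3.4

Flow: 59 L/min ÷ 60 = 0.9833 L/s.
R = (PIP − Pplat)/V̇ = (55.1 − 42.3) / 0.9833 = 12.8/0.9833 = 13.017 cmH2O·s/L.
C = Vt/(Pplat − PEEP) = 455.0 / (42.3 − 15) = 455.0/27.3 = 16.667 mL/cmH2O.
τ = R × C = 13.017 × 0.01667 L/cmH2O = 0.217 s.
Fraction remaining = e^(−Te/τ) = e^(−0.45/0.217) = 0.1257; trapped volume = 455.0 × 0.1257 = 57.194 mL.
Additional alveolar pressure from trapping ≈ V_trapped / C = 57.194 / 16.667 = 3.432 cmH2O.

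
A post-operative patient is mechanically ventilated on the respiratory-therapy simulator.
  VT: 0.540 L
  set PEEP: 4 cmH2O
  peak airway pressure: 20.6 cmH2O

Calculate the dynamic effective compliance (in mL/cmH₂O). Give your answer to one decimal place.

Dynamic compliance = Vt / (PIP − PEEP) = 540 / (20.6 − 4) = 540 / 16.6 = 32.53 mL/cmH2O.

32.5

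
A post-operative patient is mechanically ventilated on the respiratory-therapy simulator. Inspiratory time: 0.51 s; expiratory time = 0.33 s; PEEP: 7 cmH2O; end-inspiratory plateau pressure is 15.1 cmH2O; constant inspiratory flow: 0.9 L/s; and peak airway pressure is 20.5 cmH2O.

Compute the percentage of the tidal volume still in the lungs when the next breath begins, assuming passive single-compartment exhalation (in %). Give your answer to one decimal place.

Vt = flow × Ti = 0.9 L/s × 0.51 s × 1000 mL/L = 459.0 mL.
R = (PIP − Pplat)/V̇ = (20.5 − 15.1) / 0.9 = 5.4/0.9 = 6.0 cmH2O·s/L.
C = Vt/(Pplat − PEEP) = 459.0 / (15.1 − 7) = 459.0/8.1 = 56.667 mL/cmH2O.
τ = R × C = 6.0 × 0.05667 L/cmH2O = 0.34 s.
Fraction remaining at end-expiration = e^(−Te/τ) = e^(−0.33/0.34) = 0.3789 → 37.89%.

37.9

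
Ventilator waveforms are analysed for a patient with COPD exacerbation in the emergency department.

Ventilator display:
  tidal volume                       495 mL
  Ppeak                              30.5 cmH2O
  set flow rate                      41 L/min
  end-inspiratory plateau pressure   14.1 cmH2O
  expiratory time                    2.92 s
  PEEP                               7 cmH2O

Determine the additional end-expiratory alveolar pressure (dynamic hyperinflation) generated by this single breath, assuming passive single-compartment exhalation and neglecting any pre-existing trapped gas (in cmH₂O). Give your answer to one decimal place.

1.2

Flow: 41 L/min ÷ 60 = 0.6833 L/s.
R = (PIP − Pplat)/V̇ = (30.5 − 14.1) / 0.6833 = 16.4/0.6833 = 24.001 cmH2O·s/L.
C = Vt/(Pplat − PEEP) = 495.0 / (14.1 − 7) = 495.0/7.1 = 69.718 mL/cmH2O.
τ = R × C = 24.001 × 0.06972 L/cmH2O = 1.673 s.
Fraction remaining = e^(−Te/τ) = e^(−2.92/1.673) = 0.1746; trapped volume = 495.0 × 0.1746 = 86.427 mL.
Additional alveolar pressure from trapping ≈ V_trapped / C = 86.427 / 69.718 = 1.24 cmH2O.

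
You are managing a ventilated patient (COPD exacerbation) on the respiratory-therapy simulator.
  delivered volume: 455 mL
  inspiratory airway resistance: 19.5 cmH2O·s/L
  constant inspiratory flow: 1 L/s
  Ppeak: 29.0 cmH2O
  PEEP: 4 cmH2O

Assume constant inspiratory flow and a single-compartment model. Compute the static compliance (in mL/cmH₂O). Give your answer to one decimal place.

82.7

Equation of motion (constant flow): PIP = Vt/C + R·V̇ + PEEP.
Vt/C = PIP − R·V̇ − PEEP = 29.0 − 19.5×1 − 4 = 29.0 − 19.5 − 4 = 5.5 cmH2O.
C = Vt / 5.5 = 455 / 5.5 = 82.727 mL/cmH2O.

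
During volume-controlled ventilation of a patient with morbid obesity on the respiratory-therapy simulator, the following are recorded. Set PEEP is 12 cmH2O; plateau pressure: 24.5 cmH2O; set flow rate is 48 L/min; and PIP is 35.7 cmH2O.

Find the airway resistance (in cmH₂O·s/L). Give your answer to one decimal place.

14.0

Flow: 48 L/min ÷ 60 = 0.8 L/s.
Raw = (PIP − Pplat) / flow = (35.7 − 24.5) / 0.8 = 11.2 / 0.8 = 14.0 cmH2O·s/L.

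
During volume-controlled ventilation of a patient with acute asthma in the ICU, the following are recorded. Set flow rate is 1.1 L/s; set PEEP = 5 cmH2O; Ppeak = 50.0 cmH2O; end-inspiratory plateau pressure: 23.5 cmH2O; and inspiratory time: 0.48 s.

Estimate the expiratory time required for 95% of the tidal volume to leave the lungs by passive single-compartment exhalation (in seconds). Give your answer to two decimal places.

2.06

Vt = flow × Ti = 1.1 L/s × 0.48 s × 1000 mL/L = 528.0 mL.
R = (PIP − Pplat)/V̇ = (50.0 − 23.5) / 1.1 = 26.5/1.1 = 24.091 cmH2O·s/L.
C = Vt/(Pplat − PEEP) = 528.0 / (23.5 − 5) = 528.0/18.5 = 28.541 mL/cmH2O.
τ = R × C = 24.091 × 0.02854 L/cmH2O = 0.6876 s.
t = −τ·ln(1 − 0.95) = −0.6876·ln(0.05) = 2.06 s.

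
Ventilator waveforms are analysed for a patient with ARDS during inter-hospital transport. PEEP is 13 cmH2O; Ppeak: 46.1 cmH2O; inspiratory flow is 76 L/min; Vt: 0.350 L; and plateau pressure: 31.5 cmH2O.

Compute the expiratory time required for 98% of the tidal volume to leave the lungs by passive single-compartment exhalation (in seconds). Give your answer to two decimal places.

0.85

Flow: 76 L/min ÷ 60 = 1.2667 L/s.
R = (PIP − Pplat)/V̇ = (46.1 − 31.5) / 1.2667 = 14.6/1.2667 = 11.526 cmH2O·s/L.
C = Vt/(Pplat − PEEP) = 350.0 / (31.5 − 13) = 350.0/18.5 = 18.919 mL/cmH2O.
τ = R × C = 11.526 × 0.01892 L/cmH2O = 0.2181 s.
t = −τ·ln(1 − 0.98) = −0.2181·ln(0.02) = 0.8532 s.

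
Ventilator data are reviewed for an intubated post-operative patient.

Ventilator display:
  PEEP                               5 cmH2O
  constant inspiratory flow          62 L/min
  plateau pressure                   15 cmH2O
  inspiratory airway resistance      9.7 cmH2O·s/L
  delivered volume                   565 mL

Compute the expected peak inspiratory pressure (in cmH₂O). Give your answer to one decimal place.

25.0

Flow: 62 L/min ÷ 60 = 1.0333 L/s.
PIP = Pplat + Raw × flow = 15 + 9.7 × 1.0333 = 15 + 10.023 = 25.023 cmH2O.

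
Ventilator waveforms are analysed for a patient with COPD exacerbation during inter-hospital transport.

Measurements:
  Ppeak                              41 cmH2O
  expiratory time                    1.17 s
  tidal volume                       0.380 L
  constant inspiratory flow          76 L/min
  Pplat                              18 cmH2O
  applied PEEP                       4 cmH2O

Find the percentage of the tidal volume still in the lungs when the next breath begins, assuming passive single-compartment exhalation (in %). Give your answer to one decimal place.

Flow: 76 L/min ÷ 60 = 1.2667 L/s.
R = (PIP − Pplat)/V̇ = (41 − 18) / 1.2667 = 23.0/1.2667 = 18.157 cmH2O·s/L.
C = Vt/(Pplat − PEEP) = 380.0 / (18 − 4) = 380.0/14.0 = 27.143 mL/cmH2O.
τ = R × C = 18.157 × 0.02714 L/cmH2O = 0.4928 s.
Fraction remaining at end-expiration = e^(−Te/τ) = e^(−1.17/0.4928) = 0.09309 → 9.309%.

9.3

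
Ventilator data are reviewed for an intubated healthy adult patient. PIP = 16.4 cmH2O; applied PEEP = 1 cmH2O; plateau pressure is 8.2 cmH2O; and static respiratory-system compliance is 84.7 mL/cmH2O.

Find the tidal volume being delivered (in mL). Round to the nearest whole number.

610

Vt = Cstat × (Pplat − PEEP) = 84.7 × (8.2 − 1) = 84.7 × 7.2 = 609.84 mL.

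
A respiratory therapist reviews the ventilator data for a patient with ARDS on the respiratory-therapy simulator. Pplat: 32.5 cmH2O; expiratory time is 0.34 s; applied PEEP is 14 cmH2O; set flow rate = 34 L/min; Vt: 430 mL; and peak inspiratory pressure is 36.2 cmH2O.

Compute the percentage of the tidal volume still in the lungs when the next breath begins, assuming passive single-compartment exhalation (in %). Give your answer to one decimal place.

10.6

Flow: 34 L/min ÷ 60 = 0.5667 L/s.
R = (PIP − Pplat)/V̇ = (36.2 − 32.5) / 0.5667 = 3.7/0.5667 = 6.529 cmH2O·s/L.
C = Vt/(Pplat − PEEP) = 430.0 / (32.5 − 14) = 430.0/18.5 = 23.243 mL/cmH2O.
τ = R × C = 6.529 × 0.02324 L/cmH2O = 0.1517 s.
Fraction remaining at end-expiration = e^(−Te/τ) = e^(−0.34/0.1517) = 0.1063 → 10.63%.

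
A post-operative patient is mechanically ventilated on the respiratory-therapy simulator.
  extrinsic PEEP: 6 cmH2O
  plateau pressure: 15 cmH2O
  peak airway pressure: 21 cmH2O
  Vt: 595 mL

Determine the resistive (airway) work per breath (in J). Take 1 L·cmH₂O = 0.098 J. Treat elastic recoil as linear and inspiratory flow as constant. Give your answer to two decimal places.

0.35

With constant inspiratory flow the resistive pressure is constant at PIP − Pplat = 21 − 15 = 6.0 cmH2O, so resistive work = 6.0 × 0.595 = 3.57 L·cmH2O.
× 0.098 J/(L·cmH2O) → 0.3499 J.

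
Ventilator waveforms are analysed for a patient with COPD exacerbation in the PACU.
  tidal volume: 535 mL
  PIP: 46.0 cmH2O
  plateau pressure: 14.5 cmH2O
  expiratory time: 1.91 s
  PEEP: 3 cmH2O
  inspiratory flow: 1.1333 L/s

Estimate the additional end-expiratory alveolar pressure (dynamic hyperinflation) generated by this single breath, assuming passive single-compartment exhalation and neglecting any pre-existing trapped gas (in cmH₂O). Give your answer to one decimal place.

2.6

R = (PIP − Pplat)/V̇ = (46.0 − 14.5) / 1.1333 = 31.5/1.1333 = 27.795 cmH2O·s/L.
C = Vt/(Pplat − PEEP) = 535.0 / (14.5 − 3) = 535.0/11.5 = 46.522 mL/cmH2O.
τ = R × C = 27.795 × 0.04652 L/cmH2O = 1.293 s.
Fraction remaining = e^(−Te/τ) = e^(−1.91/1.293) = 0.2283; trapped volume = 535.0 × 0.2283 = 122.14 mL.
Additional alveolar pressure from trapping ≈ V_trapped / C = 122.14 / 46.522 = 2.625 cmH2O.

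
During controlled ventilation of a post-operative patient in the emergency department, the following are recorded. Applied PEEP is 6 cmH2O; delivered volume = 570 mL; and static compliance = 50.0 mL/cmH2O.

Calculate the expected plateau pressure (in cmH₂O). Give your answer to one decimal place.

17.4

Pplat = PEEP + Vt / Cstat = 6 + 570 / 50.0 = 6 + 11.4 = 17.4 cmH2O.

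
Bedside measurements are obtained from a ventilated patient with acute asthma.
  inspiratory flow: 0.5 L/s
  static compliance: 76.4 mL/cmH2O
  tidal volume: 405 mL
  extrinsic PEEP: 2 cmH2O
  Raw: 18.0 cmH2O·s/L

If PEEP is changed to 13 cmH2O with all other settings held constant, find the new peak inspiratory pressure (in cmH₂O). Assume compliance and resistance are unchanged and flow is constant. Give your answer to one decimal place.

27.3

PIP = Vt/C + R·V̇ + PEEP (constant-flow equation of motion).
Only the baseline term changes: ΔPIP = ΔPEEP = 13 − 2 = 11.0 cmH2O.
Original PIP = 405/76.4 + 18.0×0.5 + 2 = 16.301 cmH2O; new PIP = 16.301 + (11.0) = 27.301 cmH2O.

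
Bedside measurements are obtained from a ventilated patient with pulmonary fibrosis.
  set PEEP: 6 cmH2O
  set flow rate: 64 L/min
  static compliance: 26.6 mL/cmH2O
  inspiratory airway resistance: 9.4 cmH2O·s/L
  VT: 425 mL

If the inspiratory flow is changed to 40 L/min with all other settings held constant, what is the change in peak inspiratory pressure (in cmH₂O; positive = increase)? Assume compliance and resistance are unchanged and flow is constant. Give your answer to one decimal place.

-3.8

Flow: 64 L/min ÷ 60 = 1.0667 L/s.
New flow: 40 L/min ÷ 60 = 0.6667 L/s.
PIP = Vt/C + R·V̇ + PEEP (constant-flow equation of motion).
Only the resistive term changes: ΔPIP = R × ΔV̇ = 9.4 × (0.6667 − 1.0667) = 9.4 × -0.4 = -3.76 cmH2O.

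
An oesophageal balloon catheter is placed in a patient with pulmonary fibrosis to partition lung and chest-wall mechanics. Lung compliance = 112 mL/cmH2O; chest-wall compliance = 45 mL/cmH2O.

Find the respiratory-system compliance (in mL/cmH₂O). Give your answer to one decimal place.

Lung and chest wall are elastances in series: 1/Crs = 1/CL + 1/Ccw.
1/Crs = 1/112 + 1/45 = 0.03115.
Crs = 32.103 mL/cmH2O.

32.1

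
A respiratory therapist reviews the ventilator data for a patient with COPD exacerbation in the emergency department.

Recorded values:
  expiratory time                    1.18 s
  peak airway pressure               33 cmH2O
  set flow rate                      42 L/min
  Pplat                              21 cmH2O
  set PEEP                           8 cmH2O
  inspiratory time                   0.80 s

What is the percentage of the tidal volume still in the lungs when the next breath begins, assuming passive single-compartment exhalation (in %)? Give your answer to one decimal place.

20.2

Flow: 42 L/min ÷ 60 = 0.7 L/s.
Vt = flow × Ti = 0.7 L/s × 0.80 s × 1000 mL/L = 560.0 mL.
R = (PIP − Pplat)/V̇ = (33 − 21) / 0.7 = 12.0/0.7 = 17.143 cmH2O·s/L.
C = Vt/(Pplat − PEEP) = 560.0 / (21 − 8) = 560.0/13.0 = 43.077 mL/cmH2O.
τ = R × C = 17.143 × 0.04308 L/cmH2O = 0.7385 s.
Fraction remaining at end-expiration = e^(−Te/τ) = e^(−1.18/0.7385) = 0.2023 → 20.23%.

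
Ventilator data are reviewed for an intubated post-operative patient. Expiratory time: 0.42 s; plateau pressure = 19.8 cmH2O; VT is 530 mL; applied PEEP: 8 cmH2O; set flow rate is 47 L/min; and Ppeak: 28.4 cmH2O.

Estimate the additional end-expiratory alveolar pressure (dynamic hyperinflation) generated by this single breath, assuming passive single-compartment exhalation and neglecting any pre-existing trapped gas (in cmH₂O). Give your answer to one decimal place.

5.0

Flow: 47 L/min ÷ 60 = 0.7833 L/s.
R = (PIP − Pplat)/V̇ = (28.4 − 19.8) / 0.7833 = 8.6/0.7833 = 10.979 cmH2O·s/L.
C = Vt/(Pplat − PEEP) = 530.0 / (19.8 − 8) = 530.0/11.8 = 44.915 mL/cmH2O.
τ = R × C = 10.979 × 0.04492 L/cmH2O = 0.4932 s.
Fraction remaining = e^(−Te/τ) = e^(−0.42/0.4932) = 0.4267; trapped volume = 530.0 × 0.4267 = 226.15 mL.
Additional alveolar pressure from trapping ≈ V_trapped / C = 226.15 / 44.915 = 5.035 cmH2O.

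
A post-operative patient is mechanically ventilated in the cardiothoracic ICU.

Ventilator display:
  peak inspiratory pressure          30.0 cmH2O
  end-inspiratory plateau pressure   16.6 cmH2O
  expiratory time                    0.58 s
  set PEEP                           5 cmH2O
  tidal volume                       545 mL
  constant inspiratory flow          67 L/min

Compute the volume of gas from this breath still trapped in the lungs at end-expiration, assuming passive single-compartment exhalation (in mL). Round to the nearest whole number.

195

Flow: 67 L/min ÷ 60 = 1.1167 L/s.
R = (PIP − Pplat)/V̇ = (30.0 − 16.6) / 1.1167 = 13.4/1.1167 = 12.0 cmH2O·s/L.
C = Vt/(Pplat − PEEP) = 545.0 / (16.6 − 5) = 545.0/11.6 = 46.983 mL/cmH2O.
τ = R × C = 12.0 × 0.04698 L/cmH2O = 0.5638 s.
Fraction remaining = e^(−Te/τ) = e^(−0.58/0.5638) = 0.3575.
Trapped volume = 545.0 × 0.3575 = 194.84 mL.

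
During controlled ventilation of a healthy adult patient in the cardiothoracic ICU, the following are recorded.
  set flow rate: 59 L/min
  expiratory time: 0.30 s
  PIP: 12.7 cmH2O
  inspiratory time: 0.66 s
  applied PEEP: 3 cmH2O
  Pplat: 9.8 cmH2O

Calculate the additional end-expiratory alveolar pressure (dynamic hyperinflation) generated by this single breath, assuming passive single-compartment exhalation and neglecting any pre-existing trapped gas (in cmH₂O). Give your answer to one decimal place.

Flow: 59 L/min ÷ 60 = 0.9833 L/s.
Vt = flow × Ti = 0.9833 L/s × 0.66 s × 1000 mL/L = 648.98 mL.
R = (PIP − Pplat)/V̇ = (12.7 − 9.8) / 0.9833 = 2.9/0.9833 = 2.949 cmH2O·s/L.
C = Vt/(Pplat − PEEP) = 648.98 / (9.8 − 3) = 648.98/6.8 = 95.438 mL/cmH2O.
τ = R × C = 2.949 × 0.09544 L/cmH2O = 0.2815 s.
Fraction remaining = e^(−Te/τ) = e^(−0.30/0.2815) = 0.3445; trapped volume = 648.98 × 0.3445 = 223.57 mL.
Additional alveolar pressure from trapping ≈ V_trapped / C = 223.57 / 95.438 = 2.343 cmH2O.

2.3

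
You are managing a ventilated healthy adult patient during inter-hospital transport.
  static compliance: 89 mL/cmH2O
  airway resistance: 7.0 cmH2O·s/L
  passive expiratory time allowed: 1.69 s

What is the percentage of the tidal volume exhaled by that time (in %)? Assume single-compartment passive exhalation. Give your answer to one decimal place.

93.4

τ = R × C = 7.0 × 89 mL/cmH2O = 7.0 × 0.089 L/cmH2O = 0.623 s.
Passive exhalation: V(t)/V₀ = e^(−t/τ) = e^(−1.69/0.623) = 0.06636.
Fraction exhaled = 1 − 0.06636 = 0.9336 → 93.36%.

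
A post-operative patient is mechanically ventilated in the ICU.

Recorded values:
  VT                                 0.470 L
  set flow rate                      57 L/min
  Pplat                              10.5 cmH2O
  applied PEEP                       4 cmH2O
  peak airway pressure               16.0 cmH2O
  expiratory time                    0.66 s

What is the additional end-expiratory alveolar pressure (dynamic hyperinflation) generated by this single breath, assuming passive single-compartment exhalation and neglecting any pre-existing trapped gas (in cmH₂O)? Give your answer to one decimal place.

Flow: 57 L/min ÷ 60 = 0.95 L/s.
R = (PIP − Pplat)/V̇ = (16.0 − 10.5) / 0.95 = 5.5/0.95 = 5.789 cmH2O·s/L.
C = Vt/(Pplat − PEEP) = 470.0 / (10.5 − 4) = 470.0/6.5 = 72.308 mL/cmH2O.
τ = R × C = 5.789 × 0.07231 L/cmH2O = 0.4186 s.
Fraction remaining = e^(−Te/τ) = e^(−0.66/0.4186) = 0.2067; trapped volume = 470.0 × 0.2067 = 97.149 mL.
Additional alveolar pressure from trapping ≈ V_trapped / C = 97.149 / 72.308 = 1.344 cmH2O.

1.3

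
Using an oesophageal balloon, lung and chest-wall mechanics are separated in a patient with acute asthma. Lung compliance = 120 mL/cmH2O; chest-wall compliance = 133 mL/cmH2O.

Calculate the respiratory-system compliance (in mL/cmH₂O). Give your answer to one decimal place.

63.1

Lung and chest wall are elastances in series: 1/Crs = 1/CL + 1/Ccw.
1/Crs = 1/120 + 1/133 = 0.01585.
Crs = 63.091 mL/cmH2O.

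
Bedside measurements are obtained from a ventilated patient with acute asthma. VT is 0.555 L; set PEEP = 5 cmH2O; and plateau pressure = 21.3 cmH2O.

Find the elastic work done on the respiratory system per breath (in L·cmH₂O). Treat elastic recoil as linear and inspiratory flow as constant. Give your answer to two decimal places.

Elastic work ≈ ½ × (Pplat − PEEP) × Vt = 0.5 × (21.3 − 5) × 0.555 L = 0.5 × 16.3 × 0.555 = 4.523 L·cmH2O.

4.52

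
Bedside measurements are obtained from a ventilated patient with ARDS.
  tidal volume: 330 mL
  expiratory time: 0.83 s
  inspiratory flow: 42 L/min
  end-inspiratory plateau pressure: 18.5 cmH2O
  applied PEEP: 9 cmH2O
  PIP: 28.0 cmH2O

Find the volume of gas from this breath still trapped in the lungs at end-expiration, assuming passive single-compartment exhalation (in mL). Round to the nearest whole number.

57

Flow: 42 L/min ÷ 60 = 0.7 L/s.
R = (PIP − Pplat)/V̇ = (28.0 − 18.5) / 0.7 = 9.5/0.7 = 13.571 cmH2O·s/L.
C = Vt/(Pplat − PEEP) = 330.0 / (18.5 − 9) = 330.0/9.5 = 34.737 mL/cmH2O.
τ = R × C = 13.571 × 0.03474 L/cmH2O = 0.4715 s.
Fraction remaining = e^(−Te/τ) = e^(−0.83/0.4715) = 0.172.
Trapped volume = 330.0 × 0.172 = 56.76 mL.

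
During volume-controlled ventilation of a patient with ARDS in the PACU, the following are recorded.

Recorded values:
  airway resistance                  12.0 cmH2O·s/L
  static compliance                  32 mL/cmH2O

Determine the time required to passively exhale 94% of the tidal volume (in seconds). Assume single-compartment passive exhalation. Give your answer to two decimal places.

1.08

τ = R × C = 12.0 × 32 mL/cmH2O = 12.0 × 0.032 L/cmH2O = 0.384 s.
Exhaled fraction f = 1 − e^(−t/τ) → t = −τ·ln(1 − f) = −0.384·ln(0.06) = 1.08 s.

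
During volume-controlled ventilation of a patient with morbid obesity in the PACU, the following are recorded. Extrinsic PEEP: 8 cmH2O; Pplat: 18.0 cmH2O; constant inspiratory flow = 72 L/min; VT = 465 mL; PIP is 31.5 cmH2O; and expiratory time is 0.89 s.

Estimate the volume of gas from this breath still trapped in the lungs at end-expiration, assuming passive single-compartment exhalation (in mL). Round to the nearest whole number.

Flow: 72 L/min ÷ 60 = 1.2 L/s.
R = (PIP − Pplat)/V̇ = (31.5 − 18.0) / 1.2 = 13.5/1.2 = 11.25 cmH2O·s/L.
C = Vt/(Pplat − PEEP) = 465.0 / (18.0 − 8) = 465.0/10.0 = 46.5 mL/cmH2O.
τ = R × C = 11.25 × 0.0465 L/cmH2O = 0.5231 s.
Fraction remaining = e^(−Te/τ) = e^(−0.89/0.5231) = 0.1824.
Trapped volume = 465.0 × 0.1824 = 84.816 mL.

85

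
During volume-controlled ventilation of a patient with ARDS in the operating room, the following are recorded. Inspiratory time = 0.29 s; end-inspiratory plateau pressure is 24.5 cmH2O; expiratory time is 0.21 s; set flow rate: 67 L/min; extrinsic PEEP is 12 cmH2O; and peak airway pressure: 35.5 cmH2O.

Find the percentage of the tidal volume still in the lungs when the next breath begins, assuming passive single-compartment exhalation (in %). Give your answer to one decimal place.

Flow: 67 L/min ÷ 60 = 1.1167 L/s.
Vt = flow × Ti = 1.1167 L/s × 0.29 s × 1000 mL/L = 323.84 mL.
R = (PIP − Pplat)/V̇ = (35.5 − 24.5) / 1.1167 = 11.0/1.1167 = 9.85 cmH2O·s/L.
C = Vt/(Pplat − PEEP) = 323.84 / (24.5 − 12) = 323.84/12.5 = 25.907 mL/cmH2O.
τ = R × C = 9.85 × 0.02591 L/cmH2O = 0.2552 s.
Fraction remaining at end-expiration = e^(−Te/τ) = e^(−0.21/0.2552) = 0.4392 → 43.92%.

43.9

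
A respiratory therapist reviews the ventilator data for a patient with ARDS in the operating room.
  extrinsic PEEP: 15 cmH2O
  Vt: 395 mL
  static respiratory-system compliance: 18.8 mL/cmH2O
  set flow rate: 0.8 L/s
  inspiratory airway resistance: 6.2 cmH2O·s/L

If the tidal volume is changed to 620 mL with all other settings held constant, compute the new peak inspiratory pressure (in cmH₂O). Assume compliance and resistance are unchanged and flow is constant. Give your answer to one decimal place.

52.9

PIP = Vt/C + R·V̇ + PEEP (constant-flow equation of motion).
Only the elastic term changes: ΔPIP = ΔVt / C = (620 − 395) / 18.8 = 11.968 cmH2O.
Original PIP = 395/18.8 + 6.2×0.8 + 15 = 40.971 cmH2O; new PIP = 40.971 + (11.968) = 52.939 cmH2O.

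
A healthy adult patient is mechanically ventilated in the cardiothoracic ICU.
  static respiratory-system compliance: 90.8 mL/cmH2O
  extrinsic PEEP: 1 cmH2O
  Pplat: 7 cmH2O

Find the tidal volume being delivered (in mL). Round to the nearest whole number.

545

Vt = Cstat × (Pplat − PEEP) = 90.8 × (7 − 1) = 90.8 × 6.0 = 544.8 mL.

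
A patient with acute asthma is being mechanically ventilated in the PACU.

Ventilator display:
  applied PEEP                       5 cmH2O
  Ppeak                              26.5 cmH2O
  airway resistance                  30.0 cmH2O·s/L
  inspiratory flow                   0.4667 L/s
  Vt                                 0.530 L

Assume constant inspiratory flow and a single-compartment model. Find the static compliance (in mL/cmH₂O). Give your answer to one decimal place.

Equation of motion (constant flow): PIP = Vt/C + R·V̇ + PEEP.
Vt/C = PIP − R·V̇ − PEEP = 26.5 − 30.0×0.4667 − 5 = 26.5 − 14.001 − 5 = 7.499 cmH2O.
C = Vt / 7.499 = 530 / 7.499 = 70.676 mL/cmH2O.

70.7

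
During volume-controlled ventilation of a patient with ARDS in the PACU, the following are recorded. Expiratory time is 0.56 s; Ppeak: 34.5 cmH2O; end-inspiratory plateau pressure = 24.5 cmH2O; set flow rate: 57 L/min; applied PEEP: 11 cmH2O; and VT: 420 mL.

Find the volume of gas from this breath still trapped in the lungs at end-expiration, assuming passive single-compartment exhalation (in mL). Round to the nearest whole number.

76

Flow: 57 L/min ÷ 60 = 0.95 L/s.
R = (PIP − Pplat)/V̇ = (34.5 − 24.5) / 0.95 = 10.0/0.95 = 10.526 cmH2O·s/L.
C = Vt/(Pplat − PEEP) = 420.0 / (24.5 − 11) = 420.0/13.5 = 31.111 mL/cmH2O.
τ = R × C = 10.526 × 0.03111 L/cmH2O = 0.3275 s.
Fraction remaining = e^(−Te/τ) = e^(−0.56/0.3275) = 0.1809.
Trapped volume = 420.0 × 0.1809 = 75.978 mL.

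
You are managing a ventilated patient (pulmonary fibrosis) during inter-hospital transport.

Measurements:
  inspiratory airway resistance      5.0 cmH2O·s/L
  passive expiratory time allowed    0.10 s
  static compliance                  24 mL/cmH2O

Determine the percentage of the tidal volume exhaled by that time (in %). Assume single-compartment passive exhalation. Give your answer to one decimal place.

τ = R × C = 5.0 × 24 mL/cmH2O = 5.0 × 0.024 L/cmH2O = 0.12 s.
Passive exhalation: V(t)/V₀ = e^(−t/τ) = e^(−0.10/0.12) = 0.4346.
Fraction exhaled = 1 − 0.4346 = 0.5654 → 56.54%.

56.5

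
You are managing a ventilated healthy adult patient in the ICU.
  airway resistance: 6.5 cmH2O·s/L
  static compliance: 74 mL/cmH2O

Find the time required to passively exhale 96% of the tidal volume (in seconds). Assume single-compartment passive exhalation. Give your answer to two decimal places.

τ = R × C = 6.5 × 74 mL/cmH2O = 6.5 × 0.074 L/cmH2O = 0.481 s.
Exhaled fraction f = 1 − e^(−t/τ) → t = −τ·ln(1 − f) = −0.481·ln(0.04) = 1.548 s.

1.55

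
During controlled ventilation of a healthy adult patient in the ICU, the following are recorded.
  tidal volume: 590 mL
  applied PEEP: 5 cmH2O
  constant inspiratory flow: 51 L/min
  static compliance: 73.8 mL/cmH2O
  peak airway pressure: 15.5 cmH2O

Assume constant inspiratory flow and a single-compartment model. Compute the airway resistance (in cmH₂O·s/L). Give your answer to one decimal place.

2.9

Flow: 51 L/min ÷ 60 = 0.85 L/s.
Equation of motion (constant flow): PIP = Vt/C + R·V̇ + PEEP.
R·V̇ = PIP − Vt/C − PEEP = 15.5 − 590/73.8 − 5 = 15.5 − 7.995 − 5 = 2.505 cmH2O.
R = 2.505 / 0.85 = 2.947 cmH2O·s/L.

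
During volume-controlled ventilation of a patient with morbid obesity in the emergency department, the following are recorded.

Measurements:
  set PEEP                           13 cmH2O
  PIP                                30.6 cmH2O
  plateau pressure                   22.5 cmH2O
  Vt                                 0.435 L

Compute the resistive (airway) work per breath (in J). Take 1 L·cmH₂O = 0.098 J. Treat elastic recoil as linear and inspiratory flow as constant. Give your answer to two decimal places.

With constant inspiratory flow the resistive pressure is constant at PIP − Pplat = 30.6 − 22.5 = 8.1 cmH2O, so resistive work = 8.1 × 0.435 = 3.524 L·cmH2O.
× 0.098 J/(L·cmH2O) → 0.3454 J.

0.35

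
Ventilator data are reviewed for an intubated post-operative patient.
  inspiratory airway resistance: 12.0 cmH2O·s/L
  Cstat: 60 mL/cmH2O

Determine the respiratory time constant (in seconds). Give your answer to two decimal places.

τ = R × C = 12.0 × 60 mL/cmH2O = 12.0 × 0.060 L/cmH2O = 0.72 s.

0.72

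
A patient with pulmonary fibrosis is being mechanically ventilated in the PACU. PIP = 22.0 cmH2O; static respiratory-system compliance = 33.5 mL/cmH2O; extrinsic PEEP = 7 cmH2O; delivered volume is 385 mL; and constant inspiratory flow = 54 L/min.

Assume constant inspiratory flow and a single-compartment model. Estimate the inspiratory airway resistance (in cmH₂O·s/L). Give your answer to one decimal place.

Flow: 54 L/min ÷ 60 = 0.9 L/s.
Equation of motion (constant flow): PIP = Vt/C + R·V̇ + PEEP.
R·V̇ = PIP − Vt/C − PEEP = 22.0 − 385/33.5 − 7 = 22.0 − 11.493 − 7 = 3.507 cmH2O.
R = 3.507 / 0.9 = 3.897 cmH2O·s/L.

3.9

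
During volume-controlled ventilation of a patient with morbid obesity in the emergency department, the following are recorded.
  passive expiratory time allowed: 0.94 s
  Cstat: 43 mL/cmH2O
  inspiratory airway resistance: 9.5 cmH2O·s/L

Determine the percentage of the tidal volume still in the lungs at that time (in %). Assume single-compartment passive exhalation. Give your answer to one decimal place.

10.0

τ = R × C = 9.5 × 43 mL/cmH2O = 9.5 × 0.043 L/cmH2O = 0.4085 s.
Passive exhalation: V(t)/V₀ = e^(−t/τ) = e^(−0.94/0.4085) = 0.1001.
Fraction remaining = 0.1001 → 10.01%.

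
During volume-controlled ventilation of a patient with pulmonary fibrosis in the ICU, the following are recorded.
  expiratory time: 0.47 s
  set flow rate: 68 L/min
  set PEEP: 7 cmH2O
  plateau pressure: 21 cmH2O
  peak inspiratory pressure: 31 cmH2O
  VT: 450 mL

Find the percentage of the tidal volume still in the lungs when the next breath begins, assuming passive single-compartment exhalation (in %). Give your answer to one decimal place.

Flow: 68 L/min ÷ 60 = 1.1333 L/s.
R = (PIP − Pplat)/V̇ = (31 − 21) / 1.1333 = 10.0/1.1333 = 8.824 cmH2O·s/L.
C = Vt/(Pplat − PEEP) = 450.0 / (21 − 7) = 450.0/14.0 = 32.143 mL/cmH2O.
τ = R × C = 8.824 × 0.03214 L/cmH2O = 0.2836 s.
Fraction remaining at end-expiration = e^(−Te/τ) = e^(−0.47/0.2836) = 0.1907 → 19.07%.

19.1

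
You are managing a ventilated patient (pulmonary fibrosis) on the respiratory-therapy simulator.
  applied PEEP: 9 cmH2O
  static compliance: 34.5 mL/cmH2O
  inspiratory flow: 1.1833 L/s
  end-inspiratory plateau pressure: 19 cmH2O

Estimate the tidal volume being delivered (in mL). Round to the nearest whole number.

345

Vt = Cstat × (Pplat − PEEP) = 34.5 × (19 − 9) = 34.5 × 10.0 = 345.0 mL.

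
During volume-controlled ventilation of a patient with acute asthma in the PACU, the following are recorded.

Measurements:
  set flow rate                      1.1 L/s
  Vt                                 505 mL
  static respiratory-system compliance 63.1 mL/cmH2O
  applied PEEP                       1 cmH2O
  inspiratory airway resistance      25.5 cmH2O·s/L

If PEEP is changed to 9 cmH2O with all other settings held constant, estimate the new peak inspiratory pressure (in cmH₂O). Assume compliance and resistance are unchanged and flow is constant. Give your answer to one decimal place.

PIP = Vt/C + R·V̇ + PEEP (constant-flow equation of motion).
Only the baseline term changes: ΔPIP = ΔPEEP = 9 − 1 = 8.0 cmH2O.
Original PIP = 505/63.1 + 25.5×1.1 + 1 = 37.053 cmH2O; new PIP = 37.053 + (8.0) = 45.053 cmH2O.

45.1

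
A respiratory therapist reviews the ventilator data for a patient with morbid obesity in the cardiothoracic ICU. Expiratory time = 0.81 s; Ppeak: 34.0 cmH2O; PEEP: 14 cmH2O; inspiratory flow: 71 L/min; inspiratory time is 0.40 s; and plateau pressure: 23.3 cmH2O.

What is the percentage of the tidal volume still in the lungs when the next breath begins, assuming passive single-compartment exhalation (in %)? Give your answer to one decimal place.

17.2

Flow: 71 L/min ÷ 60 = 1.1833 L/s.
Vt = flow × Ti = 1.1833 L/s × 0.40 s × 1000 mL/L = 473.32 mL.
R = (PIP − Pplat)/V̇ = (34.0 − 23.3) / 1.1833 = 10.7/1.1833 = 9.043 cmH2O·s/L.
C = Vt/(Pplat − PEEP) = 473.32 / (23.3 − 14) = 473.32/9.3 = 50.895 mL/cmH2O.
τ = R × C = 9.043 × 0.0509 L/cmH2O = 0.4603 s.
Fraction remaining at end-expiration = e^(−Te/τ) = e^(−0.81/0.4603) = 0.1721 → 17.21%.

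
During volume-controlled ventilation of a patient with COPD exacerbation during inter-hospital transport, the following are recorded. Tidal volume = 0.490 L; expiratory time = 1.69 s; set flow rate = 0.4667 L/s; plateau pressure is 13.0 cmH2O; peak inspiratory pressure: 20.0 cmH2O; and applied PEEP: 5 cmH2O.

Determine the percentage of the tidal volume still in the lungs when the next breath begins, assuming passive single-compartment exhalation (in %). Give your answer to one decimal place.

R = (PIP − Pplat)/V̇ = (20.0 − 13.0) / 0.4667 = 7.0/0.4667 = 14.999 cmH2O·s/L.
C = Vt/(Pplat − PEEP) = 490.0 / (13.0 − 5) = 490.0/8.0 = 61.25 mL/cmH2O.
τ = R × C = 14.999 × 0.06125 L/cmH2O = 0.9187 s.
Fraction remaining at end-expiration = e^(−Te/τ) = e^(−1.69/0.9187) = 0.1589 → 15.89%.

15.9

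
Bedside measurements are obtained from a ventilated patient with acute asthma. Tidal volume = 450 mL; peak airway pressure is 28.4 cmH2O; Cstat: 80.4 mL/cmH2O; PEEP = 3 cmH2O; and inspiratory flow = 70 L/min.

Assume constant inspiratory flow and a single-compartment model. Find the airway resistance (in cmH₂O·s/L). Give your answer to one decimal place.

Flow: 70 L/min ÷ 60 = 1.1667 L/s.
Equation of motion (constant flow): PIP = Vt/C + R·V̇ + PEEP.
R·V̇ = PIP − Vt/C − PEEP = 28.4 − 450/80.4 − 3 = 28.4 − 5.597 − 3 = 19.803 cmH2O.
R = 19.803 / 1.1667 = 16.974 cmH2O·s/L.

17.0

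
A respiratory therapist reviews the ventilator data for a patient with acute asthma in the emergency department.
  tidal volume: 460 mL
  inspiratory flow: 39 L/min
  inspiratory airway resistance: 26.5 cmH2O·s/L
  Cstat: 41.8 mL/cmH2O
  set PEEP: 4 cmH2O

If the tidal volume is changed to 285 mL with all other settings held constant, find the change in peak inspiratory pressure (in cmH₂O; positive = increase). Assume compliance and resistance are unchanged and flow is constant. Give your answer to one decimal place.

PIP = Vt/C + R·V̇ + PEEP (constant-flow equation of motion).
Only the elastic term changes: ΔPIP = ΔVt / C = (285 − 460) / 41.8 = -4.187 cmH2O.

-4.2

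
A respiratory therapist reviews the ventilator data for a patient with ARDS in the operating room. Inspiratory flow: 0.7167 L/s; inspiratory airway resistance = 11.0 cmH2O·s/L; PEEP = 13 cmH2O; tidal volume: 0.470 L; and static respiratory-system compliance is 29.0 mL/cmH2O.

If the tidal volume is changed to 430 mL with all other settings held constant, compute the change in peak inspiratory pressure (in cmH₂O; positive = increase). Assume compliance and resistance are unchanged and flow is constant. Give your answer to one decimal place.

PIP = Vt/C + R·V̇ + PEEP (constant-flow equation of motion).
Only the elastic term changes: ΔPIP = ΔVt / C = (430 − 470) / 29.0 = -1.379 cmH2O.

-1.4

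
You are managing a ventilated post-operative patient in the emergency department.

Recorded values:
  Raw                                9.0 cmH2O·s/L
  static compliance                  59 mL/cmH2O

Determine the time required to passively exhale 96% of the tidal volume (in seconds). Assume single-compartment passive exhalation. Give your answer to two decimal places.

1.71

τ = R × C = 9.0 × 59 mL/cmH2O = 9.0 × 0.059 L/cmH2O = 0.531 s.
Exhaled fraction f = 1 − e^(−t/τ) → t = −τ·ln(1 − f) = −0.531·ln(0.04) = 1.709 s.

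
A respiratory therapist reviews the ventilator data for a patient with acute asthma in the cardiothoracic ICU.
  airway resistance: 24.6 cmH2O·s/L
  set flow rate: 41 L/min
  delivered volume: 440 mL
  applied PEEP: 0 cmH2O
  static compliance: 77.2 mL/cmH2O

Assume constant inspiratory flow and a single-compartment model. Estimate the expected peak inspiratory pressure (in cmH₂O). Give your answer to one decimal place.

22.5

Flow: 41 L/min ÷ 60 = 0.6833 L/s.
Equation of motion (constant flow): PIP = Vt/C + R·V̇ + PEEP.
PIP = 440/77.2 + 24.6×0.6833 + 0 = 5.699 + 16.809 + 0 = 22.508 cmH2O.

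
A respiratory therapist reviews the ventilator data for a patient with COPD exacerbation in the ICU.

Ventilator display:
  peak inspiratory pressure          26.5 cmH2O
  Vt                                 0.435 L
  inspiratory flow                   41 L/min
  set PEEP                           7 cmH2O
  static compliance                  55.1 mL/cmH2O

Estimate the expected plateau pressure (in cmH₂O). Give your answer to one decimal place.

Pplat = PEEP + Vt / Cstat = 7 + 435 / 55.1 = 7 + 7.895 = 14.895 cmH2O.

14.9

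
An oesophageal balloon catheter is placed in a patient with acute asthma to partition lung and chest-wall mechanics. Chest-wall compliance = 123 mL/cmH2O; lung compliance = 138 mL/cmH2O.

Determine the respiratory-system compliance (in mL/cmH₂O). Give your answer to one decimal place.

65.0

Lung and chest wall are elastances in series: 1/Crs = 1/CL + 1/Ccw.
1/Crs = 1/138 + 1/123 = 0.01538.
Crs = 65.02 mL/cmH2O.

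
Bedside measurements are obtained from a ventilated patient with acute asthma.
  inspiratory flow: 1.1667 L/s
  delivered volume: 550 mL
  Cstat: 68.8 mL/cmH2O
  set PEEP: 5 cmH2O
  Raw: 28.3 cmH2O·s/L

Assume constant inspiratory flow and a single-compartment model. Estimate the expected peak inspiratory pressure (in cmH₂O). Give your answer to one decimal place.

Equation of motion (constant flow): PIP = Vt/C + R·V̇ + PEEP.
PIP = 550/68.8 + 28.3×1.1667 + 5 = 7.994 + 33.018 + 5 = 46.012 cmH2O.

46.0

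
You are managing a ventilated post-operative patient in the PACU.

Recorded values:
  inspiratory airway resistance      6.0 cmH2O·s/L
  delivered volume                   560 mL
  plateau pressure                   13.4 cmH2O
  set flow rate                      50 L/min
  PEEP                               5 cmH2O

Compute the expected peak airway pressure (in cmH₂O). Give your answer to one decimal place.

Flow: 50 L/min ÷ 60 = 0.8333 L/s.
PIP = Pplat + Raw × flow = 13.4 + 6.0 × 0.8333 = 13.4 + 5.0 = 18.4 cmH2O.

18.4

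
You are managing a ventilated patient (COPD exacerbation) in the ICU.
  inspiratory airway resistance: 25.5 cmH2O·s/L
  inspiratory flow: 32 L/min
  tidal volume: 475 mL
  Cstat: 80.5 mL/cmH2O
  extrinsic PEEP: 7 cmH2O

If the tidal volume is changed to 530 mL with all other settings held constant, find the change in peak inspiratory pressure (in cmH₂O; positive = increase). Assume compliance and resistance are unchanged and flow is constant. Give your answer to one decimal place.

0.7

PIP = Vt/C + R·V̇ + PEEP (constant-flow equation of motion).
Only the elastic term changes: ΔPIP = ΔVt / C = (530 − 475) / 80.5 = 0.6832 cmH2O.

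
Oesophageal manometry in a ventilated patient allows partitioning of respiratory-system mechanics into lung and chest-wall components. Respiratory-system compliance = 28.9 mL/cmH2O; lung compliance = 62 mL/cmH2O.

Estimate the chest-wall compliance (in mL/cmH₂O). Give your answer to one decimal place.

1/Ccw = 1/Crs − 1/CL.
1/Ccw = 1/28.9 − 1/62 = 0.01847.
Ccw = 54.142 mL/cmH2O.

54.1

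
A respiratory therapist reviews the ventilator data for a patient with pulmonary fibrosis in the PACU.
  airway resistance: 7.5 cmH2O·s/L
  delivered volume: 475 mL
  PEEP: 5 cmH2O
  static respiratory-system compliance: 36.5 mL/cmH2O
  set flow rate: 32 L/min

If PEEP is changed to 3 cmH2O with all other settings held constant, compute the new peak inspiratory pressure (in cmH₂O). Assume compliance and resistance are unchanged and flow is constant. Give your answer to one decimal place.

Flow: 32 L/min ÷ 60 = 0.5333 L/s.
PIP = Vt/C + R·V̇ + PEEP (constant-flow equation of motion).
Only the baseline term changes: ΔPIP = ΔPEEP = 3 − 5 = -2.0 cmH2O.
Original PIP = 475/36.5 + 7.5×0.5333 + 5 = 22.013 cmH2O; new PIP = 22.013 + (-2.0) = 20.013 cmH2O.

20.0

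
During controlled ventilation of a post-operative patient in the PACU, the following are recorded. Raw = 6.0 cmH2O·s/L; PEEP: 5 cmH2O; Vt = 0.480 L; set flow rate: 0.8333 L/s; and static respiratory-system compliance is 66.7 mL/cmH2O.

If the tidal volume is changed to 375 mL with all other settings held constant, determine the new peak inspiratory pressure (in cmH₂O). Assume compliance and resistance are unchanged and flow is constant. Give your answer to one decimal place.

PIP = Vt/C + R·V̇ + PEEP (constant-flow equation of motion).
Only the elastic term changes: ΔPIP = ΔVt / C = (375 − 480) / 66.7 = -1.574 cmH2O.
Original PIP = 480/66.7 + 6.0×0.8333 + 5 = 17.196 cmH2O; new PIP = 17.196 + (-1.574) = 15.622 cmH2O.

15.6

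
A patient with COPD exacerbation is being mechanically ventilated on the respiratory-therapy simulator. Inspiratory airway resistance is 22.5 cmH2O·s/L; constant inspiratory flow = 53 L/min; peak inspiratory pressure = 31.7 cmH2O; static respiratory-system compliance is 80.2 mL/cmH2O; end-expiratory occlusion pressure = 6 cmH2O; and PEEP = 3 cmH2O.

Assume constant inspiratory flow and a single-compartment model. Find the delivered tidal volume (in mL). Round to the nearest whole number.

Flow: 53 L/min ÷ 60 = 0.8833 L/s.
Total PEEP = 6 cmH2O (set 3 + intrinsic 3); this is the baseline alveolar pressure.
Equation of motion (constant flow): PIP = Vt/C + R·V̇ + PEEP.
Vt/C = PIP − R·V̇ − PEEP = 31.7 − 19.874 − 6 = 5.826 cmH2O.
Vt = C × 5.826 = 80.2 × 5.826 = 467.25 mL.

467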